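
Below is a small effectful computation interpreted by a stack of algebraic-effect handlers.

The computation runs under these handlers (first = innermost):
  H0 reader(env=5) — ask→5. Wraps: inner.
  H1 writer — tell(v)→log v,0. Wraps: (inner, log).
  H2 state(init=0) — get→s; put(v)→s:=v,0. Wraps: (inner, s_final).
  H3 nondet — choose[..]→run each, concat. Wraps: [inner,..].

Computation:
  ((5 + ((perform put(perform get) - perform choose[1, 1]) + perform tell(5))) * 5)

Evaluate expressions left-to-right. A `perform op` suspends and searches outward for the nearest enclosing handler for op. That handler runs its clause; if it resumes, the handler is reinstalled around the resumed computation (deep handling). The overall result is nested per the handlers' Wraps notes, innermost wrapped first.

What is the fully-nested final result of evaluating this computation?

Step-by-step:
get @ H2 ⇒ 0
put(0) @ H2 ⇒ s:=0
choose[1, 1] @ H3
  branch[0] choose=1:
    tell(5) @ H1 ⇒ log+=5
    H0 returns 20
    H1 returns (20, (5))
    H2 returns ((20, (5)), 0)
    H3 returns [((20, (5)), 0)]
  branch[1] choose=1:
    tell(5) @ H1 ⇒ log+=5
    H0 returns 20
    H1 returns (20, (5))
    H2 returns ((20, (5)), 0)
    H3 returns [((20, (5)), 0)]
= [((20, (5)), 0), ((20, (5)), 0)]

Answer: [((20, (5)), 0), ((20, (5)), 0)]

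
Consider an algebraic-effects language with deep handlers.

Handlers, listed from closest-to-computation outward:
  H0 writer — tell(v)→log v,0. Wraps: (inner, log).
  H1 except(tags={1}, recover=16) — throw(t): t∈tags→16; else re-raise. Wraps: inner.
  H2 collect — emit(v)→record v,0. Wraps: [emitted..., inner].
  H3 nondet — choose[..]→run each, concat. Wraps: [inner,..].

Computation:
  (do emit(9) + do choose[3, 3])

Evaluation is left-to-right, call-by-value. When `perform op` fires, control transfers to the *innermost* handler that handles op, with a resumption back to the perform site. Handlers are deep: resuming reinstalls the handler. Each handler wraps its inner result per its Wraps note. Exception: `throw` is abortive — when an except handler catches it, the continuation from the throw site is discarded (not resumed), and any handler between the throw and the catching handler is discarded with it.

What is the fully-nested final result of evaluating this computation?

Answer: [[9, (3, ())], [9, (3, ())]]

Step-by-step:
emit(9) @ H2 ⇒ out+=9
choose[3, 3] @ H3
  branch[0] choose=3:
    H0 returns (3, ())
    H1 returns (3, ())
    H2 returns [9, (3, ())]
    H3 returns [[9, (3, ())]]
  branch[1] choose=3:
    H0 returns (3, ())
    H1 returns (3, ())
    H2 returns [9, (3, ())]
    H3 returns [[9, (3, ())]]
= [[9, (3, ())], [9, (3, ())]]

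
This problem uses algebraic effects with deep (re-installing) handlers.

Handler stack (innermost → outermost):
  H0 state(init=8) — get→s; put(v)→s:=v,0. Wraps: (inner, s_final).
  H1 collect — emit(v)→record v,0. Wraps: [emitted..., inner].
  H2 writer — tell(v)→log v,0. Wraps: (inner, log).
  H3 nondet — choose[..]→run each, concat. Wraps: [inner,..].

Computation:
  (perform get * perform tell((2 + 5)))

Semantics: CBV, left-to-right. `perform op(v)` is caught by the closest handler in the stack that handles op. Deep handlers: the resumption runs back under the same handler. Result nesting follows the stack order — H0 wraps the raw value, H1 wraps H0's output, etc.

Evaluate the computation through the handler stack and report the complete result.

Answer: [([(0, 8)], (7))]

Working:
get @ H0 ⇒ 8
tell(7) @ H2 ⇒ log+=7
H0 returns (0, 8)
H1 returns [(0, 8)]
H2 returns ([(0, 8)], (7))
H3 returns [([(0, 8)], (7))]
= [([(0, 8)], (7))]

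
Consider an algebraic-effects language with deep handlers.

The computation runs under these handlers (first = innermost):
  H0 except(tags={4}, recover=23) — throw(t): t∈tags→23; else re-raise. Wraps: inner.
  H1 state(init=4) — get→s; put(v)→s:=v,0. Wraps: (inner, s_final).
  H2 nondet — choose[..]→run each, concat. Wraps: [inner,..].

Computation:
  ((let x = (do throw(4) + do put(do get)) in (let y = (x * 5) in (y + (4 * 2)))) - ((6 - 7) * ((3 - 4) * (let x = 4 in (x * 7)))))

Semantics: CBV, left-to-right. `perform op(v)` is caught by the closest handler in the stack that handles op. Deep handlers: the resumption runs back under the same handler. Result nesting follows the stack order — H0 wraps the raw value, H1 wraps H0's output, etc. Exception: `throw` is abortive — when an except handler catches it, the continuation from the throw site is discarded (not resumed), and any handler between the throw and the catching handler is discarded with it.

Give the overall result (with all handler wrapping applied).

Step-by-step:
throw(4) @ H0 caught ⇒ 23
H1 returns (23, 4)
H2 returns [(23, 4)]
= [(23, 4)]

Answer: [(23, 4)]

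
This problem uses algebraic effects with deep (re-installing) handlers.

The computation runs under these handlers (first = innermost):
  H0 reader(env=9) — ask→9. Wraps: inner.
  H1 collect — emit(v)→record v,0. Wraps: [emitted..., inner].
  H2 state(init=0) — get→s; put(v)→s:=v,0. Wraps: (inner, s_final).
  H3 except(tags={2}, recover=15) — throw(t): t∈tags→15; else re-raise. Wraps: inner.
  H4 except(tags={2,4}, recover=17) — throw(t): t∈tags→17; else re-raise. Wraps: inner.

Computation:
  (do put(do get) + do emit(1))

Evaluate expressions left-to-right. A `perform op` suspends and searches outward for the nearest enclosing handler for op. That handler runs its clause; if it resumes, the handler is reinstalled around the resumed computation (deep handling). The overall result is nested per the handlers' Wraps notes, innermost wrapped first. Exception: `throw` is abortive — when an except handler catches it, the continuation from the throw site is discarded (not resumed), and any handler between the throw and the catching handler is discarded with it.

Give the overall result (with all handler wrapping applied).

Working:
get @ H2 ⇒ 0
put(0) @ H2 ⇒ s:=0
emit(1) @ H1 ⇒ out+=1
H0 returns 0
H1 returns [1, 0]
H2 returns ([1, 0], 0)
H3 returns ([1, 0], 0)
H4 returns ([1, 0], 0)
= ([1, 0], 0)

Answer: ([1, 0], 0)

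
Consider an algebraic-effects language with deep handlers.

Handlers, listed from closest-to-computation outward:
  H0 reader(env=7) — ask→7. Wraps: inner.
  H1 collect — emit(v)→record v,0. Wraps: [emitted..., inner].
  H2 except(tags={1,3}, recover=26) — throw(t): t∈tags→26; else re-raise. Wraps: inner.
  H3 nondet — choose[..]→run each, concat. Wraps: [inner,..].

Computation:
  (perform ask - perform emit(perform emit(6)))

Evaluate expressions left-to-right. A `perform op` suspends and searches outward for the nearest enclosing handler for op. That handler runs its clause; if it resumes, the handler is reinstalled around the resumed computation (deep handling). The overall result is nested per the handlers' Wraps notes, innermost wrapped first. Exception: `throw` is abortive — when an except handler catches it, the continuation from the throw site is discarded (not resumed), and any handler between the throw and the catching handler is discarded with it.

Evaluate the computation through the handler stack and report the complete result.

Working:
ask @ H0 ⇒ 7
emit(6) @ H1 ⇒ out+=6
emit(0) @ H1 ⇒ out+=0
H0 returns 7
H1 returns [6, 0, 7]
H2 returns [6, 0, 7]
H3 returns [[6, 0, 7]]
= [[6, 0, 7]]

Answer: [[6, 0, 7]]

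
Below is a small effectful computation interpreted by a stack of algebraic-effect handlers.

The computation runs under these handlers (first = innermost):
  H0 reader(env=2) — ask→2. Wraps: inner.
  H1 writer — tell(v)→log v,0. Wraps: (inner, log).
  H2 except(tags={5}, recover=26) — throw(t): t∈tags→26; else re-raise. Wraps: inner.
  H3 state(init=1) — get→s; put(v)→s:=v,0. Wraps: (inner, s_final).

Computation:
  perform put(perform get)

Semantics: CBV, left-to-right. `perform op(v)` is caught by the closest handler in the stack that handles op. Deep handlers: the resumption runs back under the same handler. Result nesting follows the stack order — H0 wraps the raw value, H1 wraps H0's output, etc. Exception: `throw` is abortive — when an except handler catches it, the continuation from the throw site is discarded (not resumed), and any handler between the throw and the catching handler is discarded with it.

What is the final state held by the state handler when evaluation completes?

Working:
get @ H3 ⇒ 1
put(1) @ H3 ⇒ s:=1
H0 returns 0
H1 returns (0, ())
H2 returns (0, ())
H3 returns ((0, ()), 1)
= ((0, ()), 1)

Answer: 1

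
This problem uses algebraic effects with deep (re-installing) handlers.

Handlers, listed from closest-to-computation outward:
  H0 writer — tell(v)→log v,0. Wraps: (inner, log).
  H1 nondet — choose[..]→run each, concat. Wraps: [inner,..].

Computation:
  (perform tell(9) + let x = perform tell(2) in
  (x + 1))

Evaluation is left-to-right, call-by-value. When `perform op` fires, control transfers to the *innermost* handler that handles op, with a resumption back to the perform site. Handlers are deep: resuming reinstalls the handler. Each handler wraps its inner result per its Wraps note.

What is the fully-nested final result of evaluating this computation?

Answer: [(1, (9, 2))]

Working:
tell(9) @ H0 ⇒ log+=9
tell(2) @ H0 ⇒ log+=2
H0 returns (1, (9, 2))
H1 returns [(1, (9, 2))]
= [(1, (9, 2))]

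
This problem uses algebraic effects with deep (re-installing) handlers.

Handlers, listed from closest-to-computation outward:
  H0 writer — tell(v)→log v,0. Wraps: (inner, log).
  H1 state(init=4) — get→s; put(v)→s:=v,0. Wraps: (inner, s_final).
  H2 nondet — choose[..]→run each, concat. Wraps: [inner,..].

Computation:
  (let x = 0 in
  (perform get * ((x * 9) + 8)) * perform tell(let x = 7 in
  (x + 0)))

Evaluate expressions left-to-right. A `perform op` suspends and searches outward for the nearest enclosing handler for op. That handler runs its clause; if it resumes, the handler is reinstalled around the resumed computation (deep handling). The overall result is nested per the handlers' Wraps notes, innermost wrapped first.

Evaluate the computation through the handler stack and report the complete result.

Answer: [((0, (7)), 4)]

Step-by-step:
get @ H1 ⇒ 4
tell(7) @ H0 ⇒ log+=7
H0 returns (0, (7))
H1 returns ((0, (7)), 4)
H2 returns [((0, (7)), 4)]
= [((0, (7)), 4)]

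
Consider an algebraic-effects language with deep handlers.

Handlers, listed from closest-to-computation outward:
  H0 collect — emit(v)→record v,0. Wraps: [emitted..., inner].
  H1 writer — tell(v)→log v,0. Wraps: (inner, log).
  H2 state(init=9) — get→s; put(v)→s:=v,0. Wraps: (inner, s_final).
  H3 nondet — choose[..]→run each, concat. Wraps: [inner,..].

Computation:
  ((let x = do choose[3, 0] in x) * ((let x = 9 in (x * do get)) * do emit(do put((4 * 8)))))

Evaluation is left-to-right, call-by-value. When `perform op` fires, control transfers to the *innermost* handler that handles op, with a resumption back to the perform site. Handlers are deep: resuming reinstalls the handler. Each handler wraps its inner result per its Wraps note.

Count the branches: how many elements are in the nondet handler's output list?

Answer: 2

Working:
choose[3, 0] @ H3
  branch[0] choose=3:
    get @ H2 ⇒ 9
    put(32) @ H2 ⇒ s:=32
    emit(0) @ H0 ⇒ out+=0
    H0 returns [0, 0]
    H1 returns ([0, 0], ())
    H2 returns (([0, 0], ()), 32)
    H3 returns [(([0, 0], ()), 32)]
  branch[1] choose=0:
    get @ H2 ⇒ 9
    put(32) @ H2 ⇒ s:=32
    emit(0) @ H0 ⇒ out+=0
    H0 returns [0, 0]
    H1 returns ([0, 0], ())
    H2 returns (([0, 0], ()), 32)
    H3 returns [(([0, 0], ()), 32)]
= [(([0, 0], ()), 32), (([0, 0], ()), 32)]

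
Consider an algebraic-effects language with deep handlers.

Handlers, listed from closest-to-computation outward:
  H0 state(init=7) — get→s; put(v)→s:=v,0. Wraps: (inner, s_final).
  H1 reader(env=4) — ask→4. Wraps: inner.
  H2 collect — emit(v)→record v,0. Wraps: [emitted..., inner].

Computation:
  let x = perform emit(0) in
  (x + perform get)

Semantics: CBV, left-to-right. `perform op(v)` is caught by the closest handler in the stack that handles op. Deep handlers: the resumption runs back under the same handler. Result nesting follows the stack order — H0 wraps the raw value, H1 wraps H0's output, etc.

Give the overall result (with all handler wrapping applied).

Answer: [0, (7, 7)]

Evaluation trace:
emit(0) @ H2 ⇒ out+=0
get @ H0 ⇒ 7
H0 returns (7, 7)
H1 returns (7, 7)
H2 returns [0, (7, 7)]
= [0, (7, 7)]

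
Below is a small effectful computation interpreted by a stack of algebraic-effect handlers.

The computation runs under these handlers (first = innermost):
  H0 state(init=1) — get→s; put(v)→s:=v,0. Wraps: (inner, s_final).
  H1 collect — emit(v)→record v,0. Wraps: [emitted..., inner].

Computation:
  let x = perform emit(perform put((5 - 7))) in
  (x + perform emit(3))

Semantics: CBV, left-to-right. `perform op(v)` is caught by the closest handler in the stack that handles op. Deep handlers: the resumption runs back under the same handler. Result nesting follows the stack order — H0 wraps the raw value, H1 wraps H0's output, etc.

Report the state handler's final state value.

Step-by-step:
put(-2) @ H0 ⇒ s:=-2
emit(0) @ H1 ⇒ out+=0
emit(3) @ H1 ⇒ out+=3
H0 returns (0, -2)
H1 returns [0, 3, (0, -2)]
= [0, 3, (0, -2)]

Answer: -2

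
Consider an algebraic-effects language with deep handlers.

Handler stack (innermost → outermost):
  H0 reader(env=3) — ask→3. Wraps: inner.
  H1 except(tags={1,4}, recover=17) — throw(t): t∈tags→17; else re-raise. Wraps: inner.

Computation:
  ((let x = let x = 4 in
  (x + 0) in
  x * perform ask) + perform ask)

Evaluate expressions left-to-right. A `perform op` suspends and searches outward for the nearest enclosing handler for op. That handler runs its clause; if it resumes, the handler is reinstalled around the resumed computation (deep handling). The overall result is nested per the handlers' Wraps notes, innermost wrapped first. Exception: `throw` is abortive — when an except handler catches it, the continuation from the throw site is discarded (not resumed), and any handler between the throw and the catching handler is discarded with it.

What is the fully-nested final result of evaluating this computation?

Working:
ask @ H0 ⇒ 3
ask @ H0 ⇒ 3
H0 returns 15
H1 returns 15
= 15

Answer: 15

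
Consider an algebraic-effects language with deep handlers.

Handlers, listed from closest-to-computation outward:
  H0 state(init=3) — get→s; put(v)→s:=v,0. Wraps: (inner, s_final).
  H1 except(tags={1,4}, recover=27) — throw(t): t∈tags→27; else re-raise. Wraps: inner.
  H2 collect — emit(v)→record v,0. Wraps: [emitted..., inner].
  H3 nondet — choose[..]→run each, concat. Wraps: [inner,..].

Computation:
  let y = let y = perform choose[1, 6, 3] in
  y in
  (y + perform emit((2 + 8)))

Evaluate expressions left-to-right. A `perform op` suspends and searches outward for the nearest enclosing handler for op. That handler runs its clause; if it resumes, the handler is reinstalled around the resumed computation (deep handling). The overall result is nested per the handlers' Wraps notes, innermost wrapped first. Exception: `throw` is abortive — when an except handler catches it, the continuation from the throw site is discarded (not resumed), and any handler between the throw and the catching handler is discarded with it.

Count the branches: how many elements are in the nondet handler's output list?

Answer: 3

Step-by-step:
choose[1, 6, 3] @ H3
  branch[0] choose=1:
    emit(10) @ H2 ⇒ out+=10
    H0 returns (1, 3)
    H1 returns (1, 3)
    H2 returns [10, (1, 3)]
    H3 returns [[10, (1, 3)]]
  branch[1] choose=6:
    emit(10) @ H2 ⇒ out+=10
    H0 returns (6, 3)
    H1 returns (6, 3)
    H2 returns [10, (6, 3)]
    H3 returns [[10, (6, 3)]]
  branch[2] choose=3:
    emit(10) @ H2 ⇒ out+=10
    H0 returns (3, 3)
    H1 returns (3, 3)
    H2 returns [10, (3, 3)]
    H3 returns [[10, (3, 3)]]
= [[10, (1, 3)], [10, (6, 3)], [10, (3, 3)]]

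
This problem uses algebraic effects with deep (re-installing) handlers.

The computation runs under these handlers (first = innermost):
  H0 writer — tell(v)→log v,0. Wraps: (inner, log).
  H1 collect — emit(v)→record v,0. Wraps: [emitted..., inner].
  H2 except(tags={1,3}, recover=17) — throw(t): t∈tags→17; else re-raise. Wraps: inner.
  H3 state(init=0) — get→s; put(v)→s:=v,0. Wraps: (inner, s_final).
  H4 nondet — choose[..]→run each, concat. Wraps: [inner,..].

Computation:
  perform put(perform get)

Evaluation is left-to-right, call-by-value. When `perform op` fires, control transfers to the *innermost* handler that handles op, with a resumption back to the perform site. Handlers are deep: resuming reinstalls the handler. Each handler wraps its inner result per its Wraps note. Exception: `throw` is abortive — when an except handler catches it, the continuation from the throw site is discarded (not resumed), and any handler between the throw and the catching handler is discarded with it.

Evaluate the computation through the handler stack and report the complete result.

Step-by-step:
get @ H3 ⇒ 0
put(0) @ H3 ⇒ s:=0
H0 returns (0, ())
H1 returns [(0, ())]
H2 returns [(0, ())]
H3 returns ([(0, ())], 0)
H4 returns [([(0, ())], 0)]
= [([(0, ())], 0)]

Answer: [([(0, ())], 0)]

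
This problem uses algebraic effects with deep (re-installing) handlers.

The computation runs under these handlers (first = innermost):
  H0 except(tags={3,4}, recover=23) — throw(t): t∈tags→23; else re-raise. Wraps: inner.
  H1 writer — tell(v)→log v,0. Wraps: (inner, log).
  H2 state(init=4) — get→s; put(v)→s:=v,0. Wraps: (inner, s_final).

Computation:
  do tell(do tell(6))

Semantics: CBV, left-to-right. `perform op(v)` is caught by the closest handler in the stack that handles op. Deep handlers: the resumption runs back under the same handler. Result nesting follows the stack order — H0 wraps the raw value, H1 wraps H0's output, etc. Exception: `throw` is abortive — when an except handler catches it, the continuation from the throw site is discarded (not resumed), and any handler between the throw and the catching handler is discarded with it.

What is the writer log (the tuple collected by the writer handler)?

Answer: (6, 0)

Step-by-step:
tell(6) @ H1 ⇒ log+=6
tell(0) @ H1 ⇒ log+=0
H0 returns 0
H1 returns (0, (6, 0))
H2 returns ((0, (6, 0)), 4)
= ((0, (6, 0)), 4)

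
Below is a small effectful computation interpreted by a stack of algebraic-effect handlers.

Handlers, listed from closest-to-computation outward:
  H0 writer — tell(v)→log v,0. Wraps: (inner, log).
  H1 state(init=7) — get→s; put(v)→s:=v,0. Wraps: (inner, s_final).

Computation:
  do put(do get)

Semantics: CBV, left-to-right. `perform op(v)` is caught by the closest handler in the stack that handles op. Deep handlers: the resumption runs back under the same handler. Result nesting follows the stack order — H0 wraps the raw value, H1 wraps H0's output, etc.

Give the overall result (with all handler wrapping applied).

Answer: ((0, ()), 7)

Evaluation trace:
get @ H1 ⇒ 7
put(7) @ H1 ⇒ s:=7
H0 returns (0, ())
H1 returns ((0, ()), 7)
= ((0, ()), 7)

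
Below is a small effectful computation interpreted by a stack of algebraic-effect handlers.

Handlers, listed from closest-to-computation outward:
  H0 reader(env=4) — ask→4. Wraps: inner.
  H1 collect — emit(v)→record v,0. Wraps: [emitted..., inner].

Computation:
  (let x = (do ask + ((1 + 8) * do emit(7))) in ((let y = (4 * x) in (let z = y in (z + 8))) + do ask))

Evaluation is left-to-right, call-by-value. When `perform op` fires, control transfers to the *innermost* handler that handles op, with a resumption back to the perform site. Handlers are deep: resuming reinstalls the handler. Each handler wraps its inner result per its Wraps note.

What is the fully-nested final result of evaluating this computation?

Working:
ask @ H0 ⇒ 4
emit(7) @ H1 ⇒ out+=7
ask @ H0 ⇒ 4
H0 returns 28
H1 returns [7, 28]
= [7, 28]

Answer: [7, 28]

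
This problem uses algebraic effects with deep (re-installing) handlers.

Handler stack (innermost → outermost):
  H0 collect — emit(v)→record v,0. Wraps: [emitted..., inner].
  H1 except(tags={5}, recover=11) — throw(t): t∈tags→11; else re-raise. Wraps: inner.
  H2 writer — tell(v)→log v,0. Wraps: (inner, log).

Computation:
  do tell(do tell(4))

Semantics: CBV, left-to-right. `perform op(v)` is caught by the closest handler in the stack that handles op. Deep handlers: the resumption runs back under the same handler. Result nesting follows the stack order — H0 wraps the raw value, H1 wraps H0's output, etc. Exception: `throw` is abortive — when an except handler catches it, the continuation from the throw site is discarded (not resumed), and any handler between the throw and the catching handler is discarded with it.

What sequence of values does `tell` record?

Evaluation trace:
tell(4) @ H2 ⇒ log+=4
tell(0) @ H2 ⇒ log+=0
H0 returns [0]
H1 returns [0]
H2 returns ([0], (4, 0))
= ([0], (4, 0))

Answer: (4, 0)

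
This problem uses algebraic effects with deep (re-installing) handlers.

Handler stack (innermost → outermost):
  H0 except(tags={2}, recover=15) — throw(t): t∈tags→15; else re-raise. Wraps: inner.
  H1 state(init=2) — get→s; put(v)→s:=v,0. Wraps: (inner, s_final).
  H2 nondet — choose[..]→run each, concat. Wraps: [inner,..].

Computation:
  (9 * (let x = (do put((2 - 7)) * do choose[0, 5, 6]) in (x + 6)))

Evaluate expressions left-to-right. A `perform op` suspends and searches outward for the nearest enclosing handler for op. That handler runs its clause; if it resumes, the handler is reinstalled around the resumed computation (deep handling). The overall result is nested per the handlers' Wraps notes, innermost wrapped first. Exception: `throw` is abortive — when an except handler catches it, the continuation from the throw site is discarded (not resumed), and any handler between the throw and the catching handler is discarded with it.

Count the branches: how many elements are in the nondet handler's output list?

Answer: 3

Working:
put(-5) @ H1 ⇒ s:=-5
choose[0, 5, 6] @ H2
  branch[0] choose=0:
    H0 returns 54
    H1 returns (54, -5)
    H2 returns [(54, -5)]
  branch[1] choose=5:
    H0 returns 54
    H1 returns (54, -5)
    H2 returns [(54, -5)]
  branch[2] choose=6:
    H0 returns 54
    H1 returns (54, -5)
    H2 returns [(54, -5)]
= [(54, -5), (54, -5), (54, -5)]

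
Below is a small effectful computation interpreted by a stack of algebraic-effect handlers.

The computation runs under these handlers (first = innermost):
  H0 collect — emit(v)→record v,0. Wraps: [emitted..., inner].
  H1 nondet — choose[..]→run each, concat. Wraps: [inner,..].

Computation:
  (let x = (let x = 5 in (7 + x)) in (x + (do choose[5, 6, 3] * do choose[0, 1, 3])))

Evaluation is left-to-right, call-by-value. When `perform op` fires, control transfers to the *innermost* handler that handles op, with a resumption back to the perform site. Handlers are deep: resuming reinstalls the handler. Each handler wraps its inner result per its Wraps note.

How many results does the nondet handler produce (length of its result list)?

Working:
choose[5, 6, 3] @ H1
  branch[0] choose=5:
    choose[0, 1, 3] @ H1
      branch[0] choose=0:
        H0 returns [12]
        H1 returns [[12]]
      branch[1] choose=1:
        H0 returns [17]
        H1 returns [[17]]
      branch[2] choose=3:
        H0 returns [27]
        H1 returns [[27]]
  branch[1] choose=6:
    choose[0, 1, 3] @ H1
      branch[0] choose=0:
        H0 returns [12]
        H1 returns [[12]]
      branch[1] choose=1:
        H0 returns [18]
        H1 returns [[18]]
      branch[2] choose=3:
        H0 returns [30]
        H1 returns [[30]]
  branch[2] choose=3:
    choose[0, 1, 3] @ H1
      branch[0] choose=0:
        H0 returns [12]
        H1 returns [[12]]
      branch[1] choose=1:
        H0 returns [15]
        H1 returns [[15]]
      branch[2] choose=3:
        H0 returns [21]
        H1 returns [[21]]
= [[12], [17], [27], [12], [18], [30], [12], [15], [21]]

Answer: 9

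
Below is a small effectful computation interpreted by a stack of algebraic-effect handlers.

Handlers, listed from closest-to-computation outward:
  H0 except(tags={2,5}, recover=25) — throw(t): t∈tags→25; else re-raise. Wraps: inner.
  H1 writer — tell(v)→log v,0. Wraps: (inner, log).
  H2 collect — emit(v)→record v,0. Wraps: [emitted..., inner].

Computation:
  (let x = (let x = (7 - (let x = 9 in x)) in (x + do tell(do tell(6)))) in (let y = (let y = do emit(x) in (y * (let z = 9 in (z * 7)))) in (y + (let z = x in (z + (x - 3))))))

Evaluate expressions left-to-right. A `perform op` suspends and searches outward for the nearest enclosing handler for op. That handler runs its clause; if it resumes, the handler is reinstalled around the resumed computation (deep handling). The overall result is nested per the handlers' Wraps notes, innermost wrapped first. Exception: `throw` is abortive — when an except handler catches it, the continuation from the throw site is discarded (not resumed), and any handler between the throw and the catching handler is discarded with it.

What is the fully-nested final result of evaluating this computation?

Working:
tell(6) @ H1 ⇒ log+=6
tell(0) @ H1 ⇒ log+=0
emit(-2) @ H2 ⇒ out+=-2
H0 returns -7
H1 returns (-7, (6, 0))
H2 returns [-2, (-7, (6, 0))]
= [-2, (-7, (6, 0))]

Answer: [-2, (-7, (6, 0))]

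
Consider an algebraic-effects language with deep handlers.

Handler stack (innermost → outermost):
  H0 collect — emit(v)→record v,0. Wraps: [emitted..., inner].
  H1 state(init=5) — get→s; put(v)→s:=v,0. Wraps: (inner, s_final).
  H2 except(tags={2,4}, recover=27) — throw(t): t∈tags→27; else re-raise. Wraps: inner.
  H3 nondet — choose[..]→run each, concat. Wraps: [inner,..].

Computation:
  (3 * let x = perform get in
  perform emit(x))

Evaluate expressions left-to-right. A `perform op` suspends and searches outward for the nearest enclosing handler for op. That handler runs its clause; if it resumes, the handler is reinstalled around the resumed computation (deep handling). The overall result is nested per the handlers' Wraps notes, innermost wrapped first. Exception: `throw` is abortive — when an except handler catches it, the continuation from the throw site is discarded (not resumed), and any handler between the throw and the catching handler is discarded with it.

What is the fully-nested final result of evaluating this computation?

Step-by-step:
get @ H1 ⇒ 5
emit(5) @ H0 ⇒ out+=5
H0 returns [5, 0]
H1 returns ([5, 0], 5)
H2 returns ([5, 0], 5)
H3 returns [([5, 0], 5)]
= [([5, 0], 5)]

Answer: [([5, 0], 5)]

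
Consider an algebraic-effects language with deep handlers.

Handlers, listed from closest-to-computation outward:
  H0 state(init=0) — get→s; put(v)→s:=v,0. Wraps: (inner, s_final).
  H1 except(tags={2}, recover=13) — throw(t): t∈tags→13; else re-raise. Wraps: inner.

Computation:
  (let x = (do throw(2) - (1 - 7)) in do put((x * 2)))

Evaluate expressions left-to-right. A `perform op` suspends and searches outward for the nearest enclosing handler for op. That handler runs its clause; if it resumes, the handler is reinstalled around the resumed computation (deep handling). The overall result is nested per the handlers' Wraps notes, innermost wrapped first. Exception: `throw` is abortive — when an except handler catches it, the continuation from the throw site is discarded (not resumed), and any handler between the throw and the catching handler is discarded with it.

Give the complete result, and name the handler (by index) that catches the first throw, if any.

Step-by-step:
throw(2) @ H1 caught ⇒ 13
= 13

Answer: 13 ; first throw caught by: H1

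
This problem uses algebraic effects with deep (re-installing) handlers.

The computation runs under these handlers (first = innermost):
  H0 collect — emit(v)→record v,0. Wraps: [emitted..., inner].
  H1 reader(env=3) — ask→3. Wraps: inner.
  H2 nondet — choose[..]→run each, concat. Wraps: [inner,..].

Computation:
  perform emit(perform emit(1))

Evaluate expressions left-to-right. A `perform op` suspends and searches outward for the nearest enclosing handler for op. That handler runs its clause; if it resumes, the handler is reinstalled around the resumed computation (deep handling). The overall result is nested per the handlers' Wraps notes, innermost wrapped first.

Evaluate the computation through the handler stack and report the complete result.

Step-by-step:
emit(1) @ H0 ⇒ out+=1
emit(0) @ H0 ⇒ out+=0
H0 returns [1, 0, 0]
H1 returns [1, 0, 0]
H2 returns [[1, 0, 0]]
= [[1, 0, 0]]

Answer: [[1, 0, 0]]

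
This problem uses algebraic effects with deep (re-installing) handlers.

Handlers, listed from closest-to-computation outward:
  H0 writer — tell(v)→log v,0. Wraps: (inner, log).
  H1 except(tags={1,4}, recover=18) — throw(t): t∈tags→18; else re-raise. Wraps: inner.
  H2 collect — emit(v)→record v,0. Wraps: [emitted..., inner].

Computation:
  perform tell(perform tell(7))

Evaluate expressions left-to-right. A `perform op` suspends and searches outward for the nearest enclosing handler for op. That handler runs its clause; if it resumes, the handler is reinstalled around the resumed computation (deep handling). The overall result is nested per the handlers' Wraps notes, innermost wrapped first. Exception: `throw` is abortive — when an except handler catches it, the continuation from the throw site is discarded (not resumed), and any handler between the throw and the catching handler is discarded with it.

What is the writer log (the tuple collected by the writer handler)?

Working:
tell(7) @ H0 ⇒ log+=7
tell(0) @ H0 ⇒ log+=0
H0 returns (0, (7, 0))
H1 returns (0, (7, 0))
H2 returns [(0, (7, 0))]
= [(0, (7, 0))]

Answer: (7, 0)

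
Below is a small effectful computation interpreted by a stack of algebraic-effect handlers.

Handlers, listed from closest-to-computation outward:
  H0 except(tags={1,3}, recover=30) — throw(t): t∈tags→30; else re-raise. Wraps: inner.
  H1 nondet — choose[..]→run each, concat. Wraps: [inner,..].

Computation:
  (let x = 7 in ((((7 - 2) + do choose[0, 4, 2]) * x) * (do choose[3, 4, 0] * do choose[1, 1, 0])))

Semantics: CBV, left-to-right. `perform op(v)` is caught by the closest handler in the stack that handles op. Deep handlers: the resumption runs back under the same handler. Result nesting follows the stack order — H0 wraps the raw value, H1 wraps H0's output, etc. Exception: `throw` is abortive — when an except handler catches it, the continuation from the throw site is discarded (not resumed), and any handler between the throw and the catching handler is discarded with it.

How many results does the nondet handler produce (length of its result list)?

Answer: 27

Evaluation trace:
choose[0, 4, 2] @ H1
  branch[0] choose=0:
    choose[3, 4, 0] @ H1
      branch[0] choose=3:
        choose[1, 1, 0] @ H1
          branch[0] choose=1:
            H0 returns 105
            H1 returns [105]
          branch[1] choose=1:
            H0 returns 105
            H1 returns [105]
          branch[2] choose=0:
            H0 returns 0
            H1 returns [0]
      branch[1] choose=4:
        choose[1, 1, 0] @ H1
          branch[0] choose=1:
            H0 returns 140
            H1 returns [140]
          branch[1] choose=1:
            H0 returns 140
            H1 returns [140]
          branch[2] choose=0:
            H0 returns 0
            H1 returns [0]
      branch[2] choose=0:
        choose[1, 1, 0] @ H1
          branch[0] choose=1:
            H0 returns 0
            H1 returns [0]
          branch[1] choose=1:
            H0 returns 0
            H1 returns [0]
          branch[2] choose=0:
            H0 returns 0
            H1 returns [0]
  branch[1] choose=4:
    choose[3, 4, 0] @ H1
      branch[0] choose=3:
        choose[1, 1, 0] @ H1
          branch[0] choose=1:
            H0 returns 189
            H1 returns [189]
          branch[1] choose=1:
            H0 returns 189
            H1 returns [189]
          branch[2] choose=0:
            H0 returns 0
            H1 returns [0]
      branch[1] choose=4:
        choose[1, 1, 0] @ H1
          branch[0] choose=1:
            H0 returns 252
            H1 returns [252]
          branch[1] choose=1:
            H0 returns 252
            H1 returns [252]
          branch[2] choose=0:
            H0 returns 0
            H1 returns [0]
      branch[2] choose=0:
        choose[1, 1, 0] @ H1
          branch[0] choose=1:
            H0 returns 0
            H1 returns [0]
          branch[1] choose=1:
            H0 returns 0
            H1 returns [0]
          branch[2] choose=0:
            H0 returns 0
            H1 returns [0]
  branch[2] choose=2:
    choose[3, 4, 0] @ H1
      branch[0] choose=3:
        choose[1, 1, 0] @ H1
          branch[0] choose=1:
            H0 returns 147
            H1 returns [147]
          branch[1] choose=1:
            H0 returns 147
            H1 returns [147]
          branch[2] choose=0:
            H0 returns 0
            H1 returns [0]
      branch[1] choose=4:
        choose[1, 1, 0] @ H1
          branch[0] choose=1:
            H0 returns 196
            H1 returns [196]
          branch[1] choose=1:
            H0 returns 196
            H1 returns [196]
          branch[2] choose=0:
            H0 returns 0
            H1 returns [0]
      branch[2] choose=0:
        choose[1, 1, 0] @ H1
          branch[0] choose=1:
            H0 returns 0
            H1 returns [0]
          branch[1] choose=1:
            H0 returns 0
            H1 returns [0]
          branch[2] choose=0:
            H0 returns 0
            H1 returns [0]
= [105, 105, 0, 140, 140, 0, 0, 0, 0, 189, 189, 0, 252, 252, 0, 0, 0, 0, 147, 147, 0, 196, 196, 0, 0, 0, 0]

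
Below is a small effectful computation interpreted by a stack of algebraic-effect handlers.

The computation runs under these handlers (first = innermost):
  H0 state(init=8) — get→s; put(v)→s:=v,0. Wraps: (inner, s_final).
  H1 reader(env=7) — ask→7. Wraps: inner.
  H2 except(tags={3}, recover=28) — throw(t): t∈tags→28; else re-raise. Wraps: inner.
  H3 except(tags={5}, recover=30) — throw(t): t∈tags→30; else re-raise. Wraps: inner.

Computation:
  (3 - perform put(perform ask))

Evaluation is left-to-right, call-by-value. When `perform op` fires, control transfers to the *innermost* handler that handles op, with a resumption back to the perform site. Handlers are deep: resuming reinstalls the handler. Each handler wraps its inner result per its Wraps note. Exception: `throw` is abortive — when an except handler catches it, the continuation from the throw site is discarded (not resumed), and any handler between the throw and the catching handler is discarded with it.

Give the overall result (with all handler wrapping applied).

Step-by-step:
ask @ H1 ⇒ 7
put(7) @ H0 ⇒ s:=7
H0 returns (3, 7)
H1 returns (3, 7)
H2 returns (3, 7)
H3 returns (3, 7)
= (3, 7)

Answer: (3, 7)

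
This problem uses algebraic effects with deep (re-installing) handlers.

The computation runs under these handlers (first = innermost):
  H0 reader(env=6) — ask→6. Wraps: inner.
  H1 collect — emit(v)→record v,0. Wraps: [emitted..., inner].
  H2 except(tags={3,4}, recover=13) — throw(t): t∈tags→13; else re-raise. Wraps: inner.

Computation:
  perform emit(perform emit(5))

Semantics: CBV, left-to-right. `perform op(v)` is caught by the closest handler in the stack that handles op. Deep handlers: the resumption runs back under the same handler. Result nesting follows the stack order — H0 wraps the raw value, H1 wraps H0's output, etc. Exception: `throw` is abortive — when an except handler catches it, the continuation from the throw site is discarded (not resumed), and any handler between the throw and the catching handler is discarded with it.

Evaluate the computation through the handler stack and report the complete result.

Answer: [5, 0, 0]

Evaluation trace:
emit(5) @ H1 ⇒ out+=5
emit(0) @ H1 ⇒ out+=0
H0 returns 0
H1 returns [5, 0, 0]
H2 returns [5, 0, 0]
= [5, 0, 0]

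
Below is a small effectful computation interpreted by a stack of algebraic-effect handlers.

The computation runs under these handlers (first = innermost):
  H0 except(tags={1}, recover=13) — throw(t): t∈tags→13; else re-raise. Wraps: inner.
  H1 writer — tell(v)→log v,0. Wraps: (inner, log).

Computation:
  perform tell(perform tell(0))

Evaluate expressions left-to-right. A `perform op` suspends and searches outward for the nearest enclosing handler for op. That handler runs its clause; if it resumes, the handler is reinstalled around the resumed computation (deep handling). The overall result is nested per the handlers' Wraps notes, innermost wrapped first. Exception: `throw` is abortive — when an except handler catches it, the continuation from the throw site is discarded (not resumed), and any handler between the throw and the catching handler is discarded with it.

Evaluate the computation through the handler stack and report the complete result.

Step-by-step:
tell(0) @ H1 ⇒ log+=0
tell(0) @ H1 ⇒ log+=0
H0 returns 0
H1 returns (0, (0, 0))
= (0, (0, 0))

Answer: (0, (0, 0))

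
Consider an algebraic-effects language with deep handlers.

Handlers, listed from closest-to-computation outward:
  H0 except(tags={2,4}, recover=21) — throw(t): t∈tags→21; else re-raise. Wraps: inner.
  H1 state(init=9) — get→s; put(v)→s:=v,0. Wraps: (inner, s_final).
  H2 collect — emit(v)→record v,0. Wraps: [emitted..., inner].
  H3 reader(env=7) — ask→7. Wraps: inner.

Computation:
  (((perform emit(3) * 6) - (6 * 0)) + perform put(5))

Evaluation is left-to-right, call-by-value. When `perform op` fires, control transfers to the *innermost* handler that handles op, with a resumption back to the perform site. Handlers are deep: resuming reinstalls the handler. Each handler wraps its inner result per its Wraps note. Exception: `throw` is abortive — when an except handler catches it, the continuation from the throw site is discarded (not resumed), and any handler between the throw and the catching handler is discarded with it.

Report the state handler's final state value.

Answer: 5

Working:
emit(3) @ H2 ⇒ out+=3
put(5) @ H1 ⇒ s:=5
H0 returns 0
H1 returns (0, 5)
H2 returns [3, (0, 5)]
H3 returns [3, (0, 5)]
= [3, (0, 5)]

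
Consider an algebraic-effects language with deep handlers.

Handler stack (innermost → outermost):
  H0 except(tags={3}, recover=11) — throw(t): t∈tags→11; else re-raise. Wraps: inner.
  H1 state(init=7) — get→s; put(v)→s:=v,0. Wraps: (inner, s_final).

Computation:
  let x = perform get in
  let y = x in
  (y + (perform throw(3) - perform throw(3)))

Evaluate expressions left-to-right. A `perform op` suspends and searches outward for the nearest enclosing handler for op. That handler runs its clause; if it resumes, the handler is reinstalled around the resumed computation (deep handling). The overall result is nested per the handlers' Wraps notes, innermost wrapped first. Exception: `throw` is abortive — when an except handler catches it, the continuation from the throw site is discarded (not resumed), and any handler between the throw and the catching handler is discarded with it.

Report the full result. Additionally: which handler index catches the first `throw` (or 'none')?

Answer: (11, 7) ; first throw caught by: H0

Working:
get @ H1 ⇒ 7
throw(3) @ H0 caught ⇒ 11
H1 returns (11, 7)
= (11, 7)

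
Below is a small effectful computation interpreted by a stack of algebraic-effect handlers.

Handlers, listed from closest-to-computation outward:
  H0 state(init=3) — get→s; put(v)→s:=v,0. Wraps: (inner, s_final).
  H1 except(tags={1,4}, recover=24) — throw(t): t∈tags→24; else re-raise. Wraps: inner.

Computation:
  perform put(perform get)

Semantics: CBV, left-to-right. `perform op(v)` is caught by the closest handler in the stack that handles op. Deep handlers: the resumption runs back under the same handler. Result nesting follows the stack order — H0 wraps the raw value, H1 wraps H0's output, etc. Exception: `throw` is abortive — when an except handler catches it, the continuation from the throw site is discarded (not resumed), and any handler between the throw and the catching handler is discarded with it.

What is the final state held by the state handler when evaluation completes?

Step-by-step:
get @ H0 ⇒ 3
put(3) @ H0 ⇒ s:=3
H0 returns (0, 3)
H1 returns (0, 3)
= (0, 3)

Answer: 3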